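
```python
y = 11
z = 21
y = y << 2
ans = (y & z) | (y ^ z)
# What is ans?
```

Trace:
`y = 11` → y = 11
`z = 21` → z = 21
`y = y << 2` → y = 44
`ans = (y & z) | (y ^ z)` → ans = 61
So ans = 61

Answer: 61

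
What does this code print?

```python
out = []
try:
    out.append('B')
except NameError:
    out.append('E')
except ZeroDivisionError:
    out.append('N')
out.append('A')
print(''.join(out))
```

Execution trace: 'B' (try body, no exception) → 'A' (after the try/except). Output: BA

Answer: BA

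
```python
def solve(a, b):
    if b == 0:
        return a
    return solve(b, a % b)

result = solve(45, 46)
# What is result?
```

solve(45, 46) -> solve(46, 45) -> solve(45, 1) -> solve(1, 0) -> 1

Answer: 1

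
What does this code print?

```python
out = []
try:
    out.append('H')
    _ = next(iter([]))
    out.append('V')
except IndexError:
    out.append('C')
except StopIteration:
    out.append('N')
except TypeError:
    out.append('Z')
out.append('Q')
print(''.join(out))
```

Execution trace: 'H' (try body) → 'N' (except StopIteration) → 'Q' (after the try/except). Output: HNQ

Answer: HNQ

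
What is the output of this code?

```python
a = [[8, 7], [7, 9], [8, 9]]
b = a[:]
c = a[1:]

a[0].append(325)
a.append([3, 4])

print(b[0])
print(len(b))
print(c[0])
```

Key concept: slice with nested mutation.
Step by step:
`a = [[8, 7], [7, 9], [8, 9]]` → a = [[8, 7], [7, 9], [8, 9]]
`b = a[:]` → b = [[8, 7], [7, 9], [8, 9]]
`c = a[1:]` → c = [[7, 9], [8, 9]]
`a[0].append(325)` → a = [[8, 7, 325], [7, 9], [8, 9]]; b = [[8, 7, 325], [7, 9], [8, 9]]
`a.append([3, 4])` → a = [[8, 7, 325], [7, 9], [8, 9], [3, 4]]
`print(b[0])` → prints [8, 7, 325]
`print(len(b))` → prints 3
`print(c[0])` → prints [7, 9]

Answer:
[8, 7, 325]
3
[7, 9]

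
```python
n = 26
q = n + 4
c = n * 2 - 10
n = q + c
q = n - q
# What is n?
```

Trace:
`n = 26` → n = 26
`q = n + 4` → q = 30
`c = n * 2 - 10` → c = 42
`n = q + c` → n = 72
`q = n - q` → q = 42
So n = 72

Answer: 72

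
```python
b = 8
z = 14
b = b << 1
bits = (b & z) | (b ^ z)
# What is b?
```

Trace:
`b = 8` → b = 8
`z = 14` → z = 14
`b = b << 1` → b = 16
`bits = (b & z) | (b ^ z)` → bits = 30
So b = 16

Answer: 16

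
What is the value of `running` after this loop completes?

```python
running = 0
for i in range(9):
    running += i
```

Sum of 0 to 8 = 36
`running` takes the values: 0 → 1 → 3 → 6 → 10 → 15 → 21 → 28 → 36

Answer: 36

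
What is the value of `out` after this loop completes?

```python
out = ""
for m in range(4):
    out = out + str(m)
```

Concatenate digits 0 to 3
`out` takes the values: "" → "0" → "01" → "012" → "0123"

Answer: "0123"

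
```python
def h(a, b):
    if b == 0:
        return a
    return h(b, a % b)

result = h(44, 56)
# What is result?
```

h(44, 56) -> h(56, 44) -> h(44, 12) -> h(12, 8) -> h(8, 4) -> h(4, 0) -> 4

Answer: 4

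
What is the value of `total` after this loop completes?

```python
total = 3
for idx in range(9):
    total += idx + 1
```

Start at 3, add 1 to 9 = 48
`total` takes the values: 3 → 4 → 6 → 9 → 13 → 18 → 24 → 31 → 39 → 48

Answer: 48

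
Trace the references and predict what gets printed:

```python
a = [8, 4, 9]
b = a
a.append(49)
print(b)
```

Key concept: basic list aliasing.
Step by step:
`a = [8, 4, 9]` → a = [8, 4, 9]
`b = a` → b = [8, 4, 9] (same object as a)
`a.append(49)` → a = [8, 4, 9, 49] (same object as b); b = [8, 4, 9, 49] (same object as a)
`print(b)` → prints [8, 4, 9, 49]

Answer: [8, 4, 9, 49]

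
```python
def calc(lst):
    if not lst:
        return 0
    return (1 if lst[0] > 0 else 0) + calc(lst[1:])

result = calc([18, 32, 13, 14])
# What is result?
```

Count of positive elements in [18, 32, 13, 14] = 4

Answer: 4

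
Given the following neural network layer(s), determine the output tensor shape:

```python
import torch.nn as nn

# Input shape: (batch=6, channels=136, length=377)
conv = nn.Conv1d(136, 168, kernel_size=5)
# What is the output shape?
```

Input: (6, 136, 377) -> Output: (6, 168, 373)

Answer: (6, 168, 373)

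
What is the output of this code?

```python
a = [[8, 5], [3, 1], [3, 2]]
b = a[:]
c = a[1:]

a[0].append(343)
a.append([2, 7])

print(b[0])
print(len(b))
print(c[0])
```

Key concept: slice with nested mutation.
Step by step:
`a = [[8, 5], [3, 1], [3, 2]]` → a = [[8, 5], [3, 1], [3, 2]]
`b = a[:]` → b = [[8, 5], [3, 1], [3, 2]]
`c = a[1:]` → c = [[3, 1], [3, 2]]
`a[0].append(343)` → a = [[8, 5, 343], [3, 1], [3, 2]]; b = [[8, 5, 343], [3, 1], [3, 2]]
`a.append([2, 7])` → a = [[8, 5, 343], [3, 1], [3, 2], [2, 7]]
`print(b[0])` → prints [8, 5, 343]
`print(len(b))` → prints 3
`print(c[0])` → prints [3, 1]

Answer:
[8, 5, 343]
3
[3, 1]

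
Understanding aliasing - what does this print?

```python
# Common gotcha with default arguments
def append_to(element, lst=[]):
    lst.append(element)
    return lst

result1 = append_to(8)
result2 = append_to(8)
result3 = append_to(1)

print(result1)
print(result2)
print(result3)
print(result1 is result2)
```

Key concept: mutable default argument gotcha.
Step by step:
`result1 = append_to(8)` → result1 = [8]
`result2 = append_to(8)` → result1 = [8, 8] (same object as result2); result2 = [8, 8] (same object as result1)
`result3 = append_to(1)` → result1 = [8, 8, 1] (same object as result2, result3); result2 = [8, 8, 1] (same object as result1, result3); result3 = [8, 8, 1] (same object as result1, result2)
`print(result1)` → prints [8, 8, 1]
`print(result2)` → prints [8, 8, 1]
`print(result3)` → prints [8, 8, 1]
`print(result1 is result2)` → prints True

Answer:
[8, 8, 1]
[8, 8, 1]
[8, 8, 1]
True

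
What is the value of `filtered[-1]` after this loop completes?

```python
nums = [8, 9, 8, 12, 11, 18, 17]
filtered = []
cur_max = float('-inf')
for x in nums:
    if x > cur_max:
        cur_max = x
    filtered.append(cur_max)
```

Running max ends at 18
`filtered` takes the values: [] → [8] → [8, 9] → [8, 9, 9] → [8, 9, 9, 12] → [8, 9, 9, 12, 12] → [8, 9, 9, 12, 12, 18] → [8, 9, 9, 12, 12, 18, 18]
So `filtered[-1]` = 18

Answer: 18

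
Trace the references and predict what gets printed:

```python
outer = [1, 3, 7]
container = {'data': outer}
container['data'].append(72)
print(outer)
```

Key concept: dict holds reference to list.
Step by step:
`outer = [1, 3, 7]` → outer = [1, 3, 7]
`container = {'data': outer}` → container = {'data': [1, 3, 7]}
`container['data'].append(72)` → outer = [1, 3, 7, 72]; container = {'data': [1, 3, 7, 72]}
`print(outer)` → prints [1, 3, 7, 72]

Answer: [1, 3, 7, 72]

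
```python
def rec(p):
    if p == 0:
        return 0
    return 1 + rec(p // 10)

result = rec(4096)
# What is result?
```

Count of digits of 4096: 4

Answer: 4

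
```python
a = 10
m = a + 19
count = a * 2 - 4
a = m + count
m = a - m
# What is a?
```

Trace:
`a = 10` → a = 10
`m = a + 19` → m = 29
`count = a * 2 - 4` → count = 16
`a = m + count` → a = 45
`m = a - m` → m = 16
So a = 45

Answer: 45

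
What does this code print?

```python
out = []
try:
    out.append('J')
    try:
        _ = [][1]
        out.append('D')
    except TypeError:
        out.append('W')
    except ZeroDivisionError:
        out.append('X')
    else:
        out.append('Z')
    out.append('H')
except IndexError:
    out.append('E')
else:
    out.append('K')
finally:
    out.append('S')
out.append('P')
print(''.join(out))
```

Execution trace: 'J' (try body) → 'E' (except IndexError) → 'S' (finally) → 'P' (after the try/except). Output: JESP

Answer: JESP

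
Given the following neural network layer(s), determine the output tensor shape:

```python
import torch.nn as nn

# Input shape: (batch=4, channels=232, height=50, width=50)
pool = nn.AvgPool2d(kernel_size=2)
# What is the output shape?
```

Input: (4, 232, 50, 50) -> Output: (4, 232, 25, 25)

Answer: (4, 232, 25, 25)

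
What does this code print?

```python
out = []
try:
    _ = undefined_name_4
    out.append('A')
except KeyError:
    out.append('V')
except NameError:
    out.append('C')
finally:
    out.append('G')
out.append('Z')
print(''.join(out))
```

Execution trace: 'C' (except NameError) → 'G' (finally) → 'Z' (after the try/except). Output: CGZ

Answer: CGZ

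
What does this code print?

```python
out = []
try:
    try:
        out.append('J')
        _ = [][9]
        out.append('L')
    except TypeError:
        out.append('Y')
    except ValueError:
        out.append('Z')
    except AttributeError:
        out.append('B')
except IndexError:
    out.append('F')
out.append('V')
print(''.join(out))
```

Execution trace: 'J' (try body) → 'F' (outer except IndexError) → 'V' (after the try/except). Output: JFV

Answer: JFV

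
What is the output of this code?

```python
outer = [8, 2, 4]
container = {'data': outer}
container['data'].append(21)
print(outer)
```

Key concept: dict holds reference to list.
Step by step:
`outer = [8, 2, 4]` → outer = [8, 2, 4]
`container = {'data': outer}` → container = {'data': [8, 2, 4]}
`container['data'].append(21)` → outer = [8, 2, 4, 21]; container = {'data': [8, 2, 4, 21]}
`print(outer)` → prints [8, 2, 4, 21]

Answer: [8, 2, 4, 21]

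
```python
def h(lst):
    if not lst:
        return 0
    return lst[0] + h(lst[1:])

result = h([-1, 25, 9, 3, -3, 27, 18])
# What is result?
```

(-1) + 25 + 9 + 3 + (-3) + 27 + 18 + 0 = 78

Answer: 78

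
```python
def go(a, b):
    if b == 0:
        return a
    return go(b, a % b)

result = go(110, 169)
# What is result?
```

go(110, 169) -> go(169, 110) -> go(110, 59) -> go(59, 51) -> go(51, 8) -> go(8, 3) -> go(3, 2) -> go(2, 1) -> go(1, 0) -> 1

Answer: 1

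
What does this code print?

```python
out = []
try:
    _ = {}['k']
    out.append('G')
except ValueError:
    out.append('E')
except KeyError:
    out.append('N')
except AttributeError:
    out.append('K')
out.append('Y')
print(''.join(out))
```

Execution trace: 'N' (except KeyError) → 'Y' (after the try/except). Output: NY

Answer: NY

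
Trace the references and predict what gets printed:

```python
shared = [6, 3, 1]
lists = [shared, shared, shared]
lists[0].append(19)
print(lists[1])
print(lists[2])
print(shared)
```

Key concept: list of same reference.
Step by step:
`shared = [6, 3, 1]` → shared = [6, 3, 1]
`lists = [shared, shared, shared]` → lists = [[6, 3, 1], [6, 3, 1], [6, 3, 1]]
`lists[0].append(19)` → shared = [6, 3, 1, 19]; lists = [[6, 3, 1, 19], [6, 3, 1, 19], [6, 3, 1, 19]]
`print(lists[1])` → prints [6, 3, 1, 19]
`print(lists[2])` → prints [6, 3, 1, 19]
`print(shared)` → prints [6, 3, 1, 19]

Answer:
[6, 3, 1, 19]
[6, 3, 1, 19]
[6, 3, 1, 19]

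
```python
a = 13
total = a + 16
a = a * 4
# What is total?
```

Trace:
`a = 13` → a = 13
`total = a + 16` → total = 29
`a = a * 4` → a = 52
So total = 29

Answer: 29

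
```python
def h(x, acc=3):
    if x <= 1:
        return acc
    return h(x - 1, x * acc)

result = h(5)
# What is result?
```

Accumulator trace (n, acc): (5, 3) -> (4, 15) -> (3, 60) -> (2, 180) -> (1, 360) -> return 360

Answer: 360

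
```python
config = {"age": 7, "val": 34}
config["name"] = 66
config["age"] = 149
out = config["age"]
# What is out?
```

Trace:
`config = {"age": 7, "val": 34}` → config = {'age': 7, 'val': 34}
`config["name"] = 66` → config = {'age': 7, 'val': 34, 'name': 66}
`config["age"] = 149` → config = {'age': 149, 'val': 34, 'name': 66}
`out = config["age"]` → out = 149
So out = 149

Answer: 149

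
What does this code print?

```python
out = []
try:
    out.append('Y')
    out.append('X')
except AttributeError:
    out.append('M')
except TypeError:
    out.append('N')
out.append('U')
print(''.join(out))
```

Execution trace: 'Y' (try body) → 'X' (try body, no exception) → 'U' (after the try/except). Output: YXU

Answer: YXU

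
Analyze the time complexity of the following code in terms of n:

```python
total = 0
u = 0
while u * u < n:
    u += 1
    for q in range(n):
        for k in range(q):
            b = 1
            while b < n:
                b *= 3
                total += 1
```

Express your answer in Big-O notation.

Each loop level contributes: √n × n × n × log n. Multiplying the contributions gives O(n^2√n log n).

Answer: O(n^2√n log n)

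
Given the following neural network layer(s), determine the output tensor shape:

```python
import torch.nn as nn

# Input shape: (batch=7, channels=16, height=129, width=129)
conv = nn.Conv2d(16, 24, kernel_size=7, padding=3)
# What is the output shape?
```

Input: (7, 16, 129, 129) -> Output: (7, 24, 129, 129)

Answer: (7, 24, 129, 129)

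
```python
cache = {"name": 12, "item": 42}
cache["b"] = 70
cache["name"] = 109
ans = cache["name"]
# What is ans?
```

Trace:
`cache = {"name": 12, "item": 42}` → cache = {'name': 12, 'item': 42}
`cache["b"] = 70` → cache = {'name': 12, 'item': 42, 'b': 70}
`cache["name"] = 109` → cache = {'name': 109, 'item': 42, 'b': 70}
`ans = cache["name"]` → ans = 109
So ans = 109

Answer: 109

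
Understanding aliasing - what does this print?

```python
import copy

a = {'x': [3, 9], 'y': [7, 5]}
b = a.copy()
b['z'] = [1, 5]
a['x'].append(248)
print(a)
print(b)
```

Key concept: shallow copy of dict with mutable values.
Step by step:
`a = {'x': [3, 9], 'y': [7, 5]}` → a = {'x': [3, 9], 'y': [7, 5]}
`b = a.copy()` → b = {'x': [3, 9], 'y': [7, 5]}
`b['z'] = [1, 5]` → b = {'x': [3, 9], 'y': [7, 5], 'z': [1, 5]}
`a['x'].append(248)` → a = {'x': [3, 9, 248], 'y': [7, 5]}; b = {'x': [3, 9, 248], 'y': [7, 5], 'z': [1, 5]}
`print(a)` → prints {'x': [3, 9, 248], 'y': [7, 5]}
`print(b)` → prints {'x': [3, 9, 248], 'y': [7, 5], 'z': [1, 5]}

Answer:
{'x': [3, 9, 248], 'y': [7, 5]}
{'x': [3, 9, 248], 'y': [7, 5], 'z': [1, 5]}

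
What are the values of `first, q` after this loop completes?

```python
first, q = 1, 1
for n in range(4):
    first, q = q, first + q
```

Fibonacci: after 4 iterations
`first, q` takes the values: (1, 1) → (1, 2) → (2, 3) → (3, 5) → (5, 8)

Answer: 5, 8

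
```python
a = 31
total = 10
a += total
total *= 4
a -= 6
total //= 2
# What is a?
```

Trace:
`a = 31` → a = 31
`total = 10` → total = 10
`a += total` → a = 41
`total *= 4` → total = 40
`a -= 6` → a = 35
`total //= 2` → total = 20
So a = 35

Answer: 35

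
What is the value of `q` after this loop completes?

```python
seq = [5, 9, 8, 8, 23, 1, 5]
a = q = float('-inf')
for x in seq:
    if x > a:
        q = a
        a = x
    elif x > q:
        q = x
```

Second largest (with repeats) in [5, 9, 8, 8, 23, 1, 5]
`q` takes the values: -inf → 5 → 8 → 9

Answer: 9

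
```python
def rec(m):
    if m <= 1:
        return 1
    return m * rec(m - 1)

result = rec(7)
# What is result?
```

rec(7) = 7 * 6 * 5 * 4 * 3 * 2 * 1 = 5040

Answer: 5040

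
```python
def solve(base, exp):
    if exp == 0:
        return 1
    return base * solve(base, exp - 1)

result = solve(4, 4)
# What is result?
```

solve(4, 4) = 4 * 4 * 4 * 4 = 256

Answer: 256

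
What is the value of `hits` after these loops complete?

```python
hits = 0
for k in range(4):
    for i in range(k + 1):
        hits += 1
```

Triangle: 1 + 2 + ... + 4
`hits` takes the values: 0 → 1 → 2 → 3 → 4 → 5 → 6 → 7 → 8 → 9 → 10

Answer: 10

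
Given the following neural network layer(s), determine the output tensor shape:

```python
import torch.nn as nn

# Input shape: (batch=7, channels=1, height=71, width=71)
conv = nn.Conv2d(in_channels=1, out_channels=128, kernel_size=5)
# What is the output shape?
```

Input: (7, 1, 71, 71) -> Output: (7, 128, 67, 67)

Answer: (7, 128, 67, 67)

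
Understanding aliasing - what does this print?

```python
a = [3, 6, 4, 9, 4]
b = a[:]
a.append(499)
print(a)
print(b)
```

Key concept: slice [:] creates copy.
Step by step:
`a = [3, 6, 4, 9, 4]` → a = [3, 6, 4, 9, 4]
`b = a[:]` → b = [3, 6, 4, 9, 4]
`a.append(499)` → a = [3, 6, 4, 9, 4, 499]
`print(a)` → prints [3, 6, 4, 9, 4, 499]
`print(b)` → prints [3, 6, 4, 9, 4]

Answer:
[3, 6, 4, 9, 4, 499]
[3, 6, 4, 9, 4]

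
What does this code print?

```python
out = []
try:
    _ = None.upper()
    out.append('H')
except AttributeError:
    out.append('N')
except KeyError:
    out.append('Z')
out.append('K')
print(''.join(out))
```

Execution trace: 'N' (except AttributeError) → 'K' (after the try/except). Output: NK

Answer: NK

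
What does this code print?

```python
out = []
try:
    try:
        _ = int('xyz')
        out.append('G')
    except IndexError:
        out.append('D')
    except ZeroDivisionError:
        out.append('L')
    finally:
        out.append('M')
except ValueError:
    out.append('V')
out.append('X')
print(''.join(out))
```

Execution trace: 'M' (finally) → 'V' (outer except ValueError) → 'X' (after the try/except). Output: MVX

Answer: MVX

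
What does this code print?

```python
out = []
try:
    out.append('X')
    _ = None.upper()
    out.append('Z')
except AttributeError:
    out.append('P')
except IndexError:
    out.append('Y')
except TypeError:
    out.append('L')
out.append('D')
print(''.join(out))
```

Execution trace: 'X' (try body) → 'P' (except AttributeError) → 'D' (after the try/except). Output: XPD

Answer: XPD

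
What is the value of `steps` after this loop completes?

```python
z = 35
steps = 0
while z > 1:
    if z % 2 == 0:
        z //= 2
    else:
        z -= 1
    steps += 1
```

Steps to reduce 35 to 1
`steps` takes the values: 0 → 1 → 2 → 3 → 4 → 5 → 6 → 7

Answer: 7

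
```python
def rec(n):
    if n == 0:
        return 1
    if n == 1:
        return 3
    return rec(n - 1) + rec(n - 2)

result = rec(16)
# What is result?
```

Build up from base cases: rec(0)=1, rec(1)=3, rec(2)=4, rec(3)=7, rec(4)=11, rec(5)=18, rec(6)=29, ..., rec(16)=3571

Answer: 3571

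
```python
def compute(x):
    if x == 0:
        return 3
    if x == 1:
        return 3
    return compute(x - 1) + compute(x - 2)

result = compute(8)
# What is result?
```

Build up from base cases: compute(0)=3, compute(1)=3, compute(2)=6, compute(3)=9, compute(4)=15, compute(5)=24, compute(6)=39, ..., compute(8)=102

Answer: 102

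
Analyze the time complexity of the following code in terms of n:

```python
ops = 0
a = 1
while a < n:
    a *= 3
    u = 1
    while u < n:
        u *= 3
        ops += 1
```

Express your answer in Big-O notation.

Each loop level contributes: log n × log n. Multiplying the contributions gives O(log² n).

Answer: O(log² n)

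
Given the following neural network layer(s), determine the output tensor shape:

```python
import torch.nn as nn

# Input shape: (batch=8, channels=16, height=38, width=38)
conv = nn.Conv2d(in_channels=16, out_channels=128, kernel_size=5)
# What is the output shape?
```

Input: (8, 16, 38, 38) -> Output: (8, 128, 34, 34)

Answer: (8, 128, 34, 34)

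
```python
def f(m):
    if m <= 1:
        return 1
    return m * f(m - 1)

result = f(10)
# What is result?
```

f(10) = 10 * 9 * 8 * 7 * 6 * 5 * 4 * 3 * 2 * 1 = 3628800

Answer: 3628800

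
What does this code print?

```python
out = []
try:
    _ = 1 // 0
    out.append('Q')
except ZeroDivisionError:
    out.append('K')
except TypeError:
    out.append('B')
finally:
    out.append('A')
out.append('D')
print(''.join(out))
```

Execution trace: 'K' (except ZeroDivisionError) → 'A' (finally) → 'D' (after the try/except). Output: KAD

Answer: KAD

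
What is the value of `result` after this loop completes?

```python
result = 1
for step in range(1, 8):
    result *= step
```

7! = 5040
`result` takes the values: 1 → 2 → 6 → 24 → 120 → 720 → 5040

Answer: 5040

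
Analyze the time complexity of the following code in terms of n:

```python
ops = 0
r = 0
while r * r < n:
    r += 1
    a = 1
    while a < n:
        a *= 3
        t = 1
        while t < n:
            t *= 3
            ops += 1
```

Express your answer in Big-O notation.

Each loop level contributes: √n × log n × log n. Multiplying the contributions gives O(√n log² n).

Answer: O(√n log² n)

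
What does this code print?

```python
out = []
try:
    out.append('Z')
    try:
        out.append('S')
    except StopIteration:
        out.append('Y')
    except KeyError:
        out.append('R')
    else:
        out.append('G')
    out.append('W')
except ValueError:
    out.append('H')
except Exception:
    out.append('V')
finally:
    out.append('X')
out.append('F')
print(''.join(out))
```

Execution trace: 'Z' (try body) → 'S' (inner try body, no exception) → 'G' (inner else) → 'W' (try body, no exception) → 'X' (finally) → 'F' (after the try/except). Output: ZSGWXF

Answer: ZSGWXF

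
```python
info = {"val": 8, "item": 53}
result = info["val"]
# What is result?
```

Trace:
`info = {"val": 8, "item": 53}` → info = {'val': 8, 'item': 53}
`result = info["val"]` → result = 8
So result = 8

Answer: 8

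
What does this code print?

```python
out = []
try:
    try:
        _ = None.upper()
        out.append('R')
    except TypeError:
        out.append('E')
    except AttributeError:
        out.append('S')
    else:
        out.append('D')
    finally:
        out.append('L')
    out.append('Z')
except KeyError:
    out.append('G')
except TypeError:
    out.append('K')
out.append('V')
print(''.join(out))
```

Execution trace: 'S' (inner except AttributeError) → 'L' (inner finally) → 'Z' (try body, no exception) → 'V' (after the try/except). Output: SLZV

Answer: SLZV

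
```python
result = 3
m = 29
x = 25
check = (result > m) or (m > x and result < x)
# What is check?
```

Trace:
`result = 3` → result = 3
`m = 29` → m = 29
`x = 25` → x = 25
`check = (result > m) or (m > x and result < x)` → check = True
So check = True

Answer: True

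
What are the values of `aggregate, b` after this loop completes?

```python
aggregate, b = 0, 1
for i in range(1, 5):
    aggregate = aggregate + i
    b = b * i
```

Sum and factorial of 1 to 4
`aggregate, b` takes the values: (0, 1) → (1, 1) → (3, 1) → (3, 2) → (6, 2) → (6, 6) → (10, 6) → (10, 24)

Answer: 10, 24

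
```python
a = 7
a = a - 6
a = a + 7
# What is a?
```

Trace:
`a = 7` → a = 7
`a = a - 6` → a = 1
`a = a + 7` → a = 8
So a = 8

Answer: 8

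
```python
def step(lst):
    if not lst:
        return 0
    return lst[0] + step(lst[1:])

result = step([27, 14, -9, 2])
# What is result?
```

27 + 14 + (-9) + 2 + 0 = 34

Answer: 34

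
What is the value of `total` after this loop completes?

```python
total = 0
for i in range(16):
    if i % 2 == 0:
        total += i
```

Sum of even numbers 0 to 15
`total` takes the values: 0 → 2 → 6 → 12 → 20 → 30 → 42 → 56

Answer: 56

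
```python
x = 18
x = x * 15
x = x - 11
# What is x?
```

Trace:
`x = 18` → x = 18
`x = x * 15` → x = 270
`x = x - 11` → x = 259
So x = 259

Answer: 259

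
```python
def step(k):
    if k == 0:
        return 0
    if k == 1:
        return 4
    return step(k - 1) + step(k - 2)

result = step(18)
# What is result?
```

Build up from base cases: step(0)=0, step(1)=4, step(2)=4, step(3)=8, step(4)=12, step(5)=20, step(6)=32, ..., step(18)=10336

Answer: 10336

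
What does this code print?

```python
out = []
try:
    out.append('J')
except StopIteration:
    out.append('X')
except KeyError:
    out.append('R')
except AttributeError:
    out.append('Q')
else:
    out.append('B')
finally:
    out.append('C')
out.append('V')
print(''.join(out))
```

Execution trace: 'J' (try body, no exception) → 'B' (else) → 'C' (finally) → 'V' (after the try/except). Output: JBCV

Answer: JBCV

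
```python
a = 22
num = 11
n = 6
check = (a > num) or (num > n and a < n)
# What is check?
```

Trace:
`a = 22` → a = 22
`num = 11` → num = 11
`n = 6` → n = 6
`check = (a > num) or (num > n and a < n)` → check = True
So check = True

Answer: True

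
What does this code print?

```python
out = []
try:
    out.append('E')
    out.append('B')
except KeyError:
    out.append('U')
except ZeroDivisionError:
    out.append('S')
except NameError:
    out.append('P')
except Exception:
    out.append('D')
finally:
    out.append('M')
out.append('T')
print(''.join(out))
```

Execution trace: 'E' (try body) → 'B' (try body, no exception) → 'M' (finally) → 'T' (after the try/except). Output: EBMT

Answer: EBMT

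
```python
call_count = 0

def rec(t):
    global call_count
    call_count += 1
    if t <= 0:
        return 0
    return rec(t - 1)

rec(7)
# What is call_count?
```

Linear recursion stepping by 1: 8 calls from t=7 down to ≤0.

Answer: 8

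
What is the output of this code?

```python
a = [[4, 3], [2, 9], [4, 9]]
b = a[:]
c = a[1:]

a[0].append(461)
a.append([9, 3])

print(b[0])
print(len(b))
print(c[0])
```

Key concept: slice with nested mutation.
Step by step:
`a = [[4, 3], [2, 9], [4, 9]]` → a = [[4, 3], [2, 9], [4, 9]]
`b = a[:]` → b = [[4, 3], [2, 9], [4, 9]]
`c = a[1:]` → c = [[2, 9], [4, 9]]
`a[0].append(461)` → a = [[4, 3, 461], [2, 9], [4, 9]]; b = [[4, 3, 461], [2, 9], [4, 9]]
`a.append([9, 3])` → a = [[4, 3, 461], [2, 9], [4, 9], [9, 3]]
`print(b[0])` → prints [4, 3, 461]
`print(len(b))` → prints 3
`print(c[0])` → prints [2, 9]

Answer:
[4, 3, 461]
3
[2, 9]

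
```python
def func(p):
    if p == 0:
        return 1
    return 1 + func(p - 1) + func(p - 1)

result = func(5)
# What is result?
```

func(p) = 1 + 2·func(p-1), func(0)=1. Closed form: (1+1)·2^5 - 1 = 63.

Answer: 63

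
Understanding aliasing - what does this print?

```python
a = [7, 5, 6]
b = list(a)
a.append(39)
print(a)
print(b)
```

Key concept: list() constructor creates copy.
Step by step:
`a = [7, 5, 6]` → a = [7, 5, 6]
`b = list(a)` → b = [7, 5, 6]
`a.append(39)` → a = [7, 5, 6, 39]
`print(a)` → prints [7, 5, 6, 39]
`print(b)` → prints [7, 5, 6]

Answer:
[7, 5, 6, 39]
[7, 5, 6]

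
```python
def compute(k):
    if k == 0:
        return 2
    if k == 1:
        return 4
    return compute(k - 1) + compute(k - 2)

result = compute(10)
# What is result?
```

Build up from base cases: compute(0)=2, compute(1)=4, compute(2)=6, compute(3)=10, compute(4)=16, compute(5)=26, compute(6)=42, ..., compute(10)=288

Answer: 288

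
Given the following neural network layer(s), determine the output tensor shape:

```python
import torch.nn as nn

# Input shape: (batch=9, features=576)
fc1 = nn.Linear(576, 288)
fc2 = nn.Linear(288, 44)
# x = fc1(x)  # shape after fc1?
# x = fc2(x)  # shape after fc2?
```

Input: (9, 576) -> after fc1: (9, 288) -> Output: (9, 44)

Answer: (9, 44)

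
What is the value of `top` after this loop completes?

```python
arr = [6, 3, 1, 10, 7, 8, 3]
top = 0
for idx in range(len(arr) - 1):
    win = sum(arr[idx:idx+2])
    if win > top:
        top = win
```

Max sum of 2-element window in [6, 3, 1, 10, 7, 8, 3]
`top` takes the values: 0 → 9 → 11 → 17

Answer: 17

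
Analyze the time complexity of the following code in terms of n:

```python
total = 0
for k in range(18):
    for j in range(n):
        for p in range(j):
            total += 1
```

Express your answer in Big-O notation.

Each loop level contributes: 1 × n × n. Multiplying the contributions gives O(n^2).

Answer: O(n^2)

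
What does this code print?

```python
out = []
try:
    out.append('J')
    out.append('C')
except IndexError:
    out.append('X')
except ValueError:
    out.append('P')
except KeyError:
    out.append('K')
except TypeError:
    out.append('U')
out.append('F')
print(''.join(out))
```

Execution trace: 'J' (try body) → 'C' (try body, no exception) → 'F' (after the try/except). Output: JCF

Answer: JCF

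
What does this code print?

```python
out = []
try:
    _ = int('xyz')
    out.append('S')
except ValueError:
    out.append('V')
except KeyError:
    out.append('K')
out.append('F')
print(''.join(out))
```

Execution trace: 'V' (except ValueError) → 'F' (after the try/except). Output: VF

Answer: VF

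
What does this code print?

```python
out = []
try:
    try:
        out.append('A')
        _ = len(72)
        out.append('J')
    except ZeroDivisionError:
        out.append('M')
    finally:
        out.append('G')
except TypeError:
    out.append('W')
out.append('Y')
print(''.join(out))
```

Execution trace: 'A' (try body) → 'G' (finally) → 'W' (outer except TypeError) → 'Y' (after the try/except). Output: AGWY

Answer: AGWY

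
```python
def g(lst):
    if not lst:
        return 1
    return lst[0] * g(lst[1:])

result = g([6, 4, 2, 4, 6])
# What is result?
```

Product over [6, 4, 2, 4, 6] = 6 * 4 * 2 * 4 * 6 = 1152

Answer: 1152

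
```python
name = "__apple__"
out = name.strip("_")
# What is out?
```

Trace:
`name = "__apple__"` → name = '__apple__'
`out = name.strip("_")` → out = 'apple'
So out = 'apple'

Answer: 'apple'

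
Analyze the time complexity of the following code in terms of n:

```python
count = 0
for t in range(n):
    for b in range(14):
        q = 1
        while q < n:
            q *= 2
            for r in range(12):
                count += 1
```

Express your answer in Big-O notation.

Each loop level contributes: n × 1 × log n × 1. Multiplying the contributions gives O(n log n).

Answer: O(n log n)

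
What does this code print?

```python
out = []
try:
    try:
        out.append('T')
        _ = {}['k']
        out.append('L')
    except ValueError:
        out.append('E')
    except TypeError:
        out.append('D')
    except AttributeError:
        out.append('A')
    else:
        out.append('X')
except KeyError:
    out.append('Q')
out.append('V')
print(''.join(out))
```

Execution trace: 'T' (inner try body) → 'Q' (outer except KeyError) → 'V' (after the try/except). Output: TQV

Answer: TQV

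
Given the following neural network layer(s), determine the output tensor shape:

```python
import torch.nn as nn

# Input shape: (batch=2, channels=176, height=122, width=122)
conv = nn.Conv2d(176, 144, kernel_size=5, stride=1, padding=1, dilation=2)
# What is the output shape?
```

Input: (2, 176, 122, 122) -> Output: (2, 144, 116, 116)

Answer: (2, 144, 116, 116)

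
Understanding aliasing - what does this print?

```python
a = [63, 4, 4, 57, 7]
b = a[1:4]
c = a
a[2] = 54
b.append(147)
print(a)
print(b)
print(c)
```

Key concept: slice vs alias.
Step by step:
`a = [63, 4, 4, 57, 7]` → a = [63, 4, 4, 57, 7]
`b = a[1:4]` → b = [4, 4, 57]
`c = a` → c = [63, 4, 4, 57, 7] (same object as a)
`a[2] = 54` → a = [63, 4, 54, 57, 7] (same object as c); c = [63, 4, 54, 57, 7] (same object as a)
`b.append(147)` → b = [4, 4, 57, 147]
`print(a)` → prints [63, 4, 54, 57, 7]
`print(b)` → prints [4, 4, 57, 147]
`print(c)` → prints [63, 4, 54, 57, 7]

Answer:
[63, 4, 54, 57, 7]
[4, 4, 57, 147]
[63, 4, 54, 57, 7]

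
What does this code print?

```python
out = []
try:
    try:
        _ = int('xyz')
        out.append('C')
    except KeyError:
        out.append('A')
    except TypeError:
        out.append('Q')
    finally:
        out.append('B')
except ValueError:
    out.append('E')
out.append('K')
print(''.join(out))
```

Execution trace: 'B' (finally) → 'E' (outer except ValueError) → 'K' (after the try/except). Output: BEK

Answer: BEK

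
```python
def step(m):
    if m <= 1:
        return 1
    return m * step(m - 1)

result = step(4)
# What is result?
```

step(4) = 4 * 3 * 2 * 1 = 24

Answer: 24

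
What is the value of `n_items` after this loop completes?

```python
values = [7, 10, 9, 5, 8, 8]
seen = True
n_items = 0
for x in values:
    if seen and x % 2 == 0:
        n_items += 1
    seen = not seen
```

Count even values at even positions
`n_items` takes the values: 0 → 1

Answer: 1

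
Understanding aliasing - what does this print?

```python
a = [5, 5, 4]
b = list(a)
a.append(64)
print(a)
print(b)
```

Key concept: list() constructor creates copy.
Step by step:
`a = [5, 5, 4]` → a = [5, 5, 4]
`b = list(a)` → b = [5, 5, 4]
`a.append(64)` → a = [5, 5, 4, 64]
`print(a)` → prints [5, 5, 4, 64]
`print(b)` → prints [5, 5, 4]

Answer:
[5, 5, 4, 64]
[5, 5, 4]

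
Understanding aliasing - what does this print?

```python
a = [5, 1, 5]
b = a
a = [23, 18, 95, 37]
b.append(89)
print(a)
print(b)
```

Key concept: rebinding vs mutation: a is rebound to a new list, b still points at the original.
Step by step:
`a = [5, 1, 5]` → a = [5, 1, 5]
`b = a` → b = [5, 1, 5] (same object as a)
`a = [23, 18, 95, 37]` → a = [23, 18, 95, 37]
`b.append(89)` → b = [5, 1, 5, 89]
`print(a)` → prints [23, 18, 95, 37]
`print(b)` → prints [5, 1, 5, 89]

Answer:
[23, 18, 95, 37]
[5, 1, 5, 89]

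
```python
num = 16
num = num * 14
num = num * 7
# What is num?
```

Trace:
`num = 16` → num = 16
`num = num * 14` → num = 224
`num = num * 7` → num = 1568
So num = 1568

Answer: 1568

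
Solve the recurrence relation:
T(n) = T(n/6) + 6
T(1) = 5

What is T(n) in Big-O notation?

Each step divides n by 6 and adds 6. After log_6(n) steps we reach T(1)=5. So T(n) = 6·log_6(n) + 5 = O(log n).

Answer: O(log n)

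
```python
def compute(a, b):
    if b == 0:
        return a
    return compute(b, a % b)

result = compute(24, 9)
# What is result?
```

compute(24, 9) -> compute(9, 6) -> compute(6, 3) -> compute(3, 0) -> 3

Answer: 3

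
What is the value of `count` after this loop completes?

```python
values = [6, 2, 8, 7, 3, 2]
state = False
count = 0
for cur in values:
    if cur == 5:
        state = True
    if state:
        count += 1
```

Count elements after first 5 in [6, 2, 8, 7, 3, 2]
`count` takes the values: 0

Answer: 0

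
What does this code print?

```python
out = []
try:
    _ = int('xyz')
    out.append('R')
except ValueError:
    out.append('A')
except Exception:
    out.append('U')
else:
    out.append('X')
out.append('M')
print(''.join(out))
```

Execution trace: 'A' (except ValueError) → 'M' (after the try/except). Output: AM

Answer: AM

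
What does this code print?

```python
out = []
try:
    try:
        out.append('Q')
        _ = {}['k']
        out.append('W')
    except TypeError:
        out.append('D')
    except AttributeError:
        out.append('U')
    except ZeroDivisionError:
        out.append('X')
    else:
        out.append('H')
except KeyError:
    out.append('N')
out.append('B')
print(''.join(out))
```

Execution trace: 'Q' (try body) → 'N' (outer except KeyError) → 'B' (after the try/except). Output: QNB

Answer: QNB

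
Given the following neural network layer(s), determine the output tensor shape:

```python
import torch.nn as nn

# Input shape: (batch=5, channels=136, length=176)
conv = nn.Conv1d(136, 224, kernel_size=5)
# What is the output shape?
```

Input: (5, 136, 176) -> Output: (5, 224, 172)

Answer: (5, 224, 172)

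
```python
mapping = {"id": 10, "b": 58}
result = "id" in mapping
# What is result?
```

Trace:
`mapping = {"id": 10, "b": 58}` → mapping = {'id': 10, 'b': 58}
`result = "id" in mapping` → result = True
So result = True

Answer: True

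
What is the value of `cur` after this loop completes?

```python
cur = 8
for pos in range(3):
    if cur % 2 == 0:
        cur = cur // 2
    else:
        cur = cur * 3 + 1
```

Collatz-style transformation from 8
`cur` takes the values: 8 → 4 → 2 → 1

Answer: 1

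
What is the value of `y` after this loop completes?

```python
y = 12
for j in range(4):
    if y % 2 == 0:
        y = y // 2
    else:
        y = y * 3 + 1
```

Collatz-style transformation from 12
`y` takes the values: 12 → 6 → 3 → 10 → 5

Answer: 5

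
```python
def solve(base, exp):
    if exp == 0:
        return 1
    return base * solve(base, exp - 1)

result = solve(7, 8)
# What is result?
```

solve(7, 8) = 7 * 7 * 7 * 7 * 7 * 7 * 7 * 7 = 5764801

Answer: 5764801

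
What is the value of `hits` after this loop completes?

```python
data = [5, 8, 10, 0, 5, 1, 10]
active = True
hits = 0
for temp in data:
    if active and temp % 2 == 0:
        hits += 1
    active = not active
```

Count even values at even positions
`hits` takes the values: 0 → 1 → 2

Answer: 2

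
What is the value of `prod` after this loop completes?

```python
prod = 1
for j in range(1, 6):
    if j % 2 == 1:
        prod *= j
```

Product of odd numbers 1 to 5
`prod` takes the values: 1 → 3 → 15

Answer: 15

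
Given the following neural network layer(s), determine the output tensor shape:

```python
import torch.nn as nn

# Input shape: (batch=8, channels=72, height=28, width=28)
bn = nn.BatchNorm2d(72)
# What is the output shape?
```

Input: (8, 72, 28, 28) -> Output: (8, 72, 28, 28)

Answer: (8, 72, 28, 28)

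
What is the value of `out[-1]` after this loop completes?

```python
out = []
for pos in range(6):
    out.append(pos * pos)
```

Last element of squares 0 to 5
`out` takes the values: [] → [0] → [0, 1] → [0, 1, 4] → [0, 1, 4, 9] → [0, 1, 4, 9, 16] → [0, 1, 4, 9, 16, 25]
So `out[-1]` = 25

Answer: 25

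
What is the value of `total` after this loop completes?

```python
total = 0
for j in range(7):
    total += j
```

Sum of 0 to 6 = 21
`total` takes the values: 0 → 1 → 3 → 6 → 10 → 15 → 21

Answer: 21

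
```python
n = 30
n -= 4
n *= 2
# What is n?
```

Trace:
`n = 30` → n = 30
`n -= 4` → n = 26
`n *= 2` → n = 52
So n = 52

Answer: 52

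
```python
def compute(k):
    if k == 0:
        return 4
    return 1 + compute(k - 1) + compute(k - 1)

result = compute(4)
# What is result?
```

compute(k) = 1 + 2·compute(k-1), compute(0)=4. Closed form: (4+1)·2^4 - 1 = 79.

Answer: 79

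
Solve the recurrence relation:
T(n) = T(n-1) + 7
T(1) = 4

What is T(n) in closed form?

Unrolling: T(n) = T(1) + 7·(n-1) = 4 + 7(n-1) = 7n - 3.

Answer: T(n) = 7n - 3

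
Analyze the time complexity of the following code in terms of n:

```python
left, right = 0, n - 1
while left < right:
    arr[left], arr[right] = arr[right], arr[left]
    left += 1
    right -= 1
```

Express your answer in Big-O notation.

This is In-place array reversal. Time complexity: O(n).

Answer: O(n)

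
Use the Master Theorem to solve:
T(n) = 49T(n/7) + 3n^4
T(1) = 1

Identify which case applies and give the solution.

a=49, b=7, f(n)=3n^4. log_7(49) = 2. Since c=4 > 2 and the regularity condition holds (49(n/7)^4 = (49/7^4)n^4 with 49/7^4 < 1), Case 3 applies: T(n) = Θ(f(n)) = O(n^4).

Answer: O(n^4) - Case 3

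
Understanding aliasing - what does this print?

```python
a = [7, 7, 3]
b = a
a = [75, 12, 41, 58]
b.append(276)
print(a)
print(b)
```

Key concept: rebinding vs mutation: a is rebound to a new list, b still points at the original.
Step by step:
`a = [7, 7, 3]` → a = [7, 7, 3]
`b = a` → b = [7, 7, 3] (same object as a)
`a = [75, 12, 41, 58]` → a = [75, 12, 41, 58]
`b.append(276)` → b = [7, 7, 3, 276]
`print(a)` → prints [75, 12, 41, 58]
`print(b)` → prints [7, 7, 3, 276]

Answer:
[75, 12, 41, 58]
[7, 7, 3, 276]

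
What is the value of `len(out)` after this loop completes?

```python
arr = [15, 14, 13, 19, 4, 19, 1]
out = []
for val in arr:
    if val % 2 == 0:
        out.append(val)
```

Count even numbers in [15, 14, 13, 19, 4, 19, 1]
`out` takes the values: [] → [14] → [14, 4]
So `len(out)` = 2

Answer: 2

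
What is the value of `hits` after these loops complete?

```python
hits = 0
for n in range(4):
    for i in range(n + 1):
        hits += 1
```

Triangle: 1 + 2 + ... + 4
`hits` takes the values: 0 → 1 → 2 → 3 → 4 → 5 → 6 → 7 → 8 → 9 → 10

Answer: 10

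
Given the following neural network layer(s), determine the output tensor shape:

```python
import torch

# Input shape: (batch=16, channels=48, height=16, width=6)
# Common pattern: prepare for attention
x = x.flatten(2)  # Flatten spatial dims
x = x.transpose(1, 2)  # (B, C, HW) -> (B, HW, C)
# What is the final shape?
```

Input: (16, 48, 16, 6) -> after flatten(2): (16, 48, 96) -> Output: (16, 96, 48)

Answer: (16, 96, 48)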